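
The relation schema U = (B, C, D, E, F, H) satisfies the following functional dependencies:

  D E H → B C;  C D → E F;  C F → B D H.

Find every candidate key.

{C, D}, {C, F}, {D, E, H}

{C, D}⁺: CD→EF adds E, F; CF→BDH adds B, H → {B, C, D, E, F, H}.
{C, F}⁺: CF→BDH adds B, D, H; CD→EF adds E → {B, C, D, E, F, H}.
{D, E, H}⁺: DEH→BC adds B, C; CD→EF adds F → {B, C, D, E, F, H}.
Any other superkey contains one of these as a subset, so there are no further candidate keys.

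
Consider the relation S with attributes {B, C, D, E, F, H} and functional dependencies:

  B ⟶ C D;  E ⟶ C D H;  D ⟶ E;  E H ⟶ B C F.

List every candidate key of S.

{B}⁺: B→CD adds C, D; D→E adds E; E→CDH adds H; EH→BCF adds F → {B, C, D, E, F, H}.
{D}⁺: D→E adds E; E→CDH adds C, H; EH→BCF adds B, F → {B, C, D, E, F, H}.
{E}⁺: E→CDH adds C, D, H; EH→BCF adds B, F → {B, C, D, E, F, H}.
Any other superkey contains one of these as a subset, so there are no further candidate keys.

{B}; {D}; {E}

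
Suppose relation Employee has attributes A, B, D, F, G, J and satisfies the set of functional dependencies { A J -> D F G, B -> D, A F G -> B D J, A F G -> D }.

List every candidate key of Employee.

Attribute A never appears on the right-hand side of any dependency, so A must belong to every candidate key.
{A}⁺ = {A}, which is not all of the schema, so we must add further attributes.
{A, J}⁺: AJ→DFG adds D, F, G; AFG→BDJ adds B → {A, B, D, F, G, J}. Minimal: {J}⁺ = {J}; {A}⁺ = {A} — none reach the full schema.
{A, F, G}⁺: AFG→BDJ adds B, D, J → {A, B, D, F, G, J}. Minimal: {F, G}⁺ = {F, G}; {A, G}⁺ = {A, G}; {A, F}⁺ = {A, F} — none reach the full schema.

(A, J); (A, F, G)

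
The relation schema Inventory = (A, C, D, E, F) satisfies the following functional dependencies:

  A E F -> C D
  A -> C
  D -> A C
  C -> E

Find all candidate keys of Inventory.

{A, F}; {D, F}

{A, F}⁺: A→C adds C; C→E adds E; AEF→CD adds D → {A, C, D, E, F}. Minimal: {F}⁺ = {F}; {A}⁺ = {A, C, E} — none reach the full schema.
{D, F}⁺: D→AC adds A, C; C→E adds E → {A, C, D, E, F}. Minimal: {F}⁺ = {F}; {D}⁺ = {A, C, D, E} — none reach the full schema.
Any other superkey contains one of these as a subset, so there are no further candidate keys.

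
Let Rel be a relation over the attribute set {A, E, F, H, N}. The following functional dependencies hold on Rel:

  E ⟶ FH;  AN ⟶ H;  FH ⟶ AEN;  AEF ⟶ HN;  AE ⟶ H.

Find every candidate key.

{E}⁺: E→FH adds F, H; FH→AEN adds A, N → {A, E, F, H, N}.
{F, H}⁺: FH→AEN adds A, E, N → {A, E, F, H, N}. Minimal: {H}⁺ = {H}; {F}⁺ = {F} — none reach the full schema.
{A, F, N}⁺: AN→H adds H; FH→AEN adds E → {A, E, F, H, N}. Minimal: {F, N}⁺ = {F, N}; {A, N}⁺ = {A, H, N}; {A, F}⁺ = {A, F} — none reach the full schema.
Any other superkey contains one of these as a subset, so there are no further candidate keys.

{E}, {F, H}, {A, F, N}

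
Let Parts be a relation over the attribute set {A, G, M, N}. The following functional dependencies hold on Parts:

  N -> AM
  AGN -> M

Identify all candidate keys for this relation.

{G, N}

Attributes G, N never appear on any right-hand side, so every candidate key must contain {G, N}.
{G, N}⁺ = {A, G, M, N}, which is all of the schema, so {G, N} is the only candidate key.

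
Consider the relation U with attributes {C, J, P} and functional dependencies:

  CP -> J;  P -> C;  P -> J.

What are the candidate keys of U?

(P)

Attribute P never appears on the right-hand side of any dependency, so P must belong to every candidate key.
{P}⁺ = {C, J, P}, which is all of the schema, so {P} is the only candidate key.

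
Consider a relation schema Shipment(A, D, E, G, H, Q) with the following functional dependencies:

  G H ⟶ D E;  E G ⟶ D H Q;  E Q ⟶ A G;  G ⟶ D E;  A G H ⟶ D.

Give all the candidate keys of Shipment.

{G}⁺: G→DE adds D, E; EG→DHQ adds H, Q; EQ→AG adds A → {A, D, E, G, H, Q}.
{E, Q}⁺: EQ→AG adds A, G; G→DE adds D; EG→DHQ adds H → {A, D, E, G, H, Q}. Minimal: {Q}⁺ = {Q}; {E}⁺ = {E} — none reach the full schema.

G, EQ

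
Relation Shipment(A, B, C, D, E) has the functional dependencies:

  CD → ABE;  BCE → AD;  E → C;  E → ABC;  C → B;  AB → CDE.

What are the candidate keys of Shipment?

{E}⁺: E→C adds C; E→ABC adds A, B; AB→CDE adds D → {A, B, C, D, E}.
{A, B}⁺: AB→CDE adds C, D, E → {A, B, C, D, E}. Minimal: {B}⁺ = {B}; {A}⁺ = {A} — none reach the full schema.
{A, C}⁺: C→B adds B; AB→CDE adds D, E → {A, B, C, D, E}. Minimal: {C}⁺ = {B, C}; {A}⁺ = {A} — none reach the full schema.
{C, D}⁺: CD→ABE adds A, B, E → {A, B, C, D, E}. Minimal: {D}⁺ = {D}; {C}⁺ = {B, C} — none reach the full schema.

{E}; {A, B}; {A, C}; {C, D}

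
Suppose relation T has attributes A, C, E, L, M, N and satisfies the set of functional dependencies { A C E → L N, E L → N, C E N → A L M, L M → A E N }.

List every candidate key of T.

{A, C, E}, {C, E, L}, {C, E, N}, {C, L, M}

Attribute C never appears on the right-hand side of any dependency, so C must belong to every candidate key.
{C}⁺ = {C}, which is not all of the schema, so we must add further attributes.
{A, C, E}⁺: ACE→LN adds L, N; CEN→ALM adds M → {A, C, E, L, M, N}. Minimal: {C, E}⁺ = {C, E}; {A, E}⁺ = {A, E}; {A, C}⁺ = {A, C} — none reach the full schema.
{C, E, L}⁺: EL→N adds N; CEN→ALM adds A, M → {A, C, E, L, M, N}. Minimal: {E, L}⁺ = {E, L, N}; {C, L}⁺ = {C, L}; {C, E}⁺ = {C, E} — none reach the full schema.
{C, E, N}⁺: CEN→ALM adds A, L, M → {A, C, E, L, M, N}. Minimal: {E, N}⁺ = {E, N}; {C, N}⁺ = {C, N}; {C, E}⁺ = {C, E} — none reach the full schema.
{C, L, M}⁺: LM→AEN adds A, E, N → {A, C, E, L, M, N}. Minimal: {L, M}⁺ = {A, E, L, M, N}; {C, M}⁺ = {C, M}; {C, L}⁺ = {C, L} — none reach the full schema.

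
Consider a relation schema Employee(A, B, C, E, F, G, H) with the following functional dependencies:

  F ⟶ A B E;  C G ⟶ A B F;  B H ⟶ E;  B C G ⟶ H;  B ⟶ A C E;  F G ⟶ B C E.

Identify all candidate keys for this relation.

(B, G); (C, G); (F, G)

Attribute G never appears on the right-hand side of any dependency, so G must belong to every candidate key.
{G}⁺ = {G}, which is not all of the schema, so we must add further attributes.
{B, G}⁺: B→ACE adds A, C, E; CG→ABF adds F; BCG→H adds H → {A, B, C, E, F, G, H}. Minimal: {G}⁺ = {G}; {B}⁺ = {A, B, C, E} — none reach the full schema.
{C, G}⁺: CG→ABF adds A, B, F; BCG→H adds H; B→ACE adds E → {A, B, C, E, F, G, H}. Minimal: {G}⁺ = {G}; {C}⁺ = {C} — none reach the full schema.
{F, G}⁺: F→ABE adds A, B, E; B→ACE adds C; BCG→H adds H → {A, B, C, E, F, G, H}. Minimal: {G}⁺ = {G}; {F}⁺ = {A, B, C, E, F} — none reach the full schema.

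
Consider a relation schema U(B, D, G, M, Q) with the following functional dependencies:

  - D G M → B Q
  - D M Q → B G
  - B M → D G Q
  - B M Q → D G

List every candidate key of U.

Attribute M never appears on the right-hand side of any dependency, so M must belong to every candidate key.
{M}⁺ = {M}, which is not all of the schema, so we must add further attributes.
{B, M}⁺: BM→DGQ adds D, G, Q → {B, D, G, M, Q}.
{D, G, M}⁺: DGM→BQ adds B, Q → {B, D, G, M, Q}.
{D, M, Q}⁺: DMQ→BG adds B, G → {B, D, G, M, Q}.
Any other superkey contains one of these as a subset, so there are no further candidate keys.

{B, M}; {D, G, M}; {D, M, Q}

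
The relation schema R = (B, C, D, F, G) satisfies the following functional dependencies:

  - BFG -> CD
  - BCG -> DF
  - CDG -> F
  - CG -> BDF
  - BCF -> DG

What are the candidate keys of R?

{C, G}⁺: CG→BDF adds B, D, F → {B, C, D, F, G}.
{B, C, F}⁺: BCF→DG adds D, G → {B, C, D, F, G}.
{B, F, G}⁺: BFG→CD adds C, D → {B, C, D, F, G}.

{C, G}, {B, C, F}, {B, F, G}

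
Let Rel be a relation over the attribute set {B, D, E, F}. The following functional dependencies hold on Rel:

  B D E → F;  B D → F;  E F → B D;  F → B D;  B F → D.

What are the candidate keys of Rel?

EF, BDE

{E, F}⁺: EF→BD adds B, D → {B, D, E, F}. Minimal: {F}⁺ = {B, D, F}; {E}⁺ = {E} — none reach the full schema.
{B, D, E}⁺: BDE→F adds F → {B, D, E, F}. Minimal: {D, E}⁺ = {D, E}; {B, E}⁺ = {B, E}; {B, D}⁺ = {B, D, F} — none reach the full schema.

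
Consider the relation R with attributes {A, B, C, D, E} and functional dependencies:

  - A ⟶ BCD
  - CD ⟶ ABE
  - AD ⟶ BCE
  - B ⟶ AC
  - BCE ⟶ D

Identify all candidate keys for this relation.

{A}, {B}, {C, D}

{A}⁺: A→BCD adds B, C, D; CD→ABE adds E → {A, B, C, D, E}.
{B}⁺: B→AC adds A, C; A→BCD adds D; CD→ABE adds E → {A, B, C, D, E}.
{C, D}⁺: CD→ABE adds A, B, E → {A, B, C, D, E}. Minimal: {D}⁺ = {D}; {C}⁺ = {C} — none reach the full schema.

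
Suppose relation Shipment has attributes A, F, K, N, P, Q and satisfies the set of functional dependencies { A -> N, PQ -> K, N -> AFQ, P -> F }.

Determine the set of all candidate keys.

{A, P}⁺: A→N adds N; N→AFQ adds F, Q; PQ→K adds K → {A, F, K, N, P, Q}. Minimal: {P}⁺ = {F, P}; {A}⁺ = {A, F, N, Q} — none reach the full schema.
{N, P}⁺: N→AFQ adds A, F, Q; PQ→K adds K → {A, F, K, N, P, Q}. Minimal: {P}⁺ = {F, P}; {N}⁺ = {A, F, N, Q} — none reach the full schema.
Any other superkey contains one of these as a subset, so there are no further candidate keys.

(A, P); (N, P)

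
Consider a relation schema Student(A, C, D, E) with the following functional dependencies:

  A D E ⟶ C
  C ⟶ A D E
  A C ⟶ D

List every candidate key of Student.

(C); (A, D, E)

{C}⁺: C→ADE adds A, D, E → {A, C, D, E}.
{A, D, E}⁺: ADE→C adds C → {A, C, D, E}. Minimal: {D, E}⁺ = {D, E}; {A, E}⁺ = {A, E}; {A, D}⁺ = {A, D} — none reach the full schema.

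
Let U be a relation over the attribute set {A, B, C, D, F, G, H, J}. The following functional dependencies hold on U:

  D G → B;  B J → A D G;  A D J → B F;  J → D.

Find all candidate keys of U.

Attributes C, H, J never appear on any right-hand side, so every candidate key must contain {C, H, J}.
{C, H, J}⁺ = {C, D, H, J}, which is not all of the schema, so we must add further attributes.
{A, C, H, J}⁺: J→D adds D; ADJ→BF adds B, F; BJ→ADG adds G → {A, B, C, D, F, G, H, J}.
{B, C, H, J}⁺: BJ→ADG adds A, D, G; ADJ→BF adds F → {A, B, C, D, F, G, H, J}.
{C, G, H, J}⁺: J→D adds D; DG→B adds B; BJ→ADG adds A; ADJ→BF adds F → {A, B, C, D, F, G, H, J}.

{A, C, H, J}, {B, C, H, J}, {C, G, H, J}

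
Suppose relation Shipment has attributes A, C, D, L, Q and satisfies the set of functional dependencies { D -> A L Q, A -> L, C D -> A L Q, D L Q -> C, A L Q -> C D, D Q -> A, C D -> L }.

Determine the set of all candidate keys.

{D}, {A, Q}

{D}⁺: D→ALQ adds A, L, Q; DLQ→C adds C → {A, C, D, L, Q}.
{A, Q}⁺: A→L adds L; ALQ→CD adds C, D → {A, C, D, L, Q}. Minimal: {Q}⁺ = {Q}; {A}⁺ = {A, L} — none reach the full schema.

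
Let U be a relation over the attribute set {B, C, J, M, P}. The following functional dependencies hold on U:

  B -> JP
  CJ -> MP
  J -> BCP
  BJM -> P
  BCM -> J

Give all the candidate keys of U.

{B}⁺: B→JP adds J, P; J→BCP adds C; CJ→MP adds M → {B, C, J, M, P}.
{J}⁺: J→BCP adds B, C, P; CJ→MP adds M → {B, C, J, M, P}.

(B), (J)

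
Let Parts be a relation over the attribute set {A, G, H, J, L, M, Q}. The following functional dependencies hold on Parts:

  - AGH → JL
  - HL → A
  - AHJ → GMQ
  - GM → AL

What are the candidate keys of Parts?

{A, G, H}; {A, H, J}; {G, H, L}; {G, H, M}; {H, J, L}

Attribute H never appears on the right-hand side of any dependency, so H must belong to every candidate key.
{H}⁺ = {H}, which is not all of the schema, so we must add further attributes.
{A, G, H}⁺: AGH→JL adds J, L; AHJ→GMQ adds M, Q → {A, G, H, J, L, M, Q}.
{A, H, J}⁺: AHJ→GMQ adds G, M, Q; GM→AL adds L → {A, G, H, J, L, M, Q}.
{G, H, L}⁺: HL→A adds A; AGH→JL adds J; AHJ→GMQ adds M, Q → {A, G, H, J, L, M, Q}.
{G, H, M}⁺: GM→AL adds A, L; AGH→JL adds J; AHJ→GMQ adds Q → {A, G, H, J, L, M, Q}.
{H, J, L}⁺: HL→A adds A; AHJ→GMQ adds G, M, Q → {A, G, H, J, L, M, Q}.
Any other superkey contains one of these as a subset, so there are no further candidate keys.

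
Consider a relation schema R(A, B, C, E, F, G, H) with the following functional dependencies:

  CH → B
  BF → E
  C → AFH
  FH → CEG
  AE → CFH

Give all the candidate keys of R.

(C), (A, E), (F, H), (A, B, F)

{C}⁺: C→AFH adds A, F, H; FH→CEG adds E, G; CH→B adds B → {A, B, C, E, F, G, H}.
{A, E}⁺: AE→CFH adds C, F, H; CH→B adds B; FH→CEG adds G → {A, B, C, E, F, G, H}. Minimal: {E}⁺ = {E}; {A}⁺ = {A} — none reach the full schema.
{F, H}⁺: FH→CEG adds C, E, G; CH→B adds B; C→AFH adds A → {A, B, C, E, F, G, H}. Minimal: {H}⁺ = {H}; {F}⁺ = {F} — none reach the full schema.
{A, B, F}⁺: BF→E adds E; AE→CFH adds C, H; FH→CEG adds G → {A, B, C, E, F, G, H}. Minimal: {B, F}⁺ = {B, E, F}; {A, F}⁺ = {A, F}; {A, B}⁺ = {A, B} — none reach the full schema.
Any other superkey contains one of these as a subset, so there are no further candidate keys.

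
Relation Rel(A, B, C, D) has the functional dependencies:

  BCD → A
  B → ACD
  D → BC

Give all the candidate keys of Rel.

{B}⁺: B→ACD adds A, C, D → {A, B, C, D}.
{D}⁺: D→BC adds B, C; BCD→A adds A → {A, B, C, D}.
Any other superkey contains one of these as a subset, so there are no further candidate keys.

{B}, {D}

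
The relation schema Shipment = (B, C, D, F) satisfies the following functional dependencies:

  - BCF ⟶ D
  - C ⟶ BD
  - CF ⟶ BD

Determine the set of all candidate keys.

{C, F}

{C, F}⁺: C→BD adds B, D → {B, C, D, F}. Minimal: {F}⁺ = {F}; {C}⁺ = {B, C, D} — none reach the full schema.
No other minimal superkey exists.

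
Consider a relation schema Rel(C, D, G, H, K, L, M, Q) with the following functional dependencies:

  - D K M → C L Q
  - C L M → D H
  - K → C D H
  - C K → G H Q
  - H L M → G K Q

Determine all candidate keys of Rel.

KM, CLM, HLM

Attribute M never appears on the right-hand side of any dependency, so M must belong to every candidate key.
{M}⁺ = {M}, which is not all of the schema, so we must add further attributes.
{K, M}⁺: K→CDH adds C, D, H; CK→GHQ adds G, Q; DKM→CLQ adds L → {C, D, G, H, K, L, M, Q}. Minimal: {M}⁺ = {M}; {K}⁺ = {C, D, G, H, K, Q} — none reach the full schema.
{C, L, M}⁺: CLM→DH adds D, H; HLM→GKQ adds G, K, Q → {C, D, G, H, K, L, M, Q}. Minimal: {L, M}⁺ = {L, M}; {C, M}⁺ = {C, M}; {C, L}⁺ = {C, L} — none reach the full schema.
{H, L, M}⁺: HLM→GKQ adds G, K, Q; K→CDH adds C, D → {C, D, G, H, K, L, M, Q}. Minimal: {L, M}⁺ = {L, M}; {H, M}⁺ = {H, M}; {H, L}⁺ = {H, L} — none reach the full schema.
Any other superkey contains one of these as a subset, so there are no further candidate keys.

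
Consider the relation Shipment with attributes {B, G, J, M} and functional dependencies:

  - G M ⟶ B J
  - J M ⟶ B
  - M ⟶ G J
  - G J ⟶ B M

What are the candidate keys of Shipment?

{M}⁺: M→GJ adds G, J; GJ→BM adds B → {B, G, J, M}.
{G, J}⁺: GJ→BM adds B, M → {B, G, J, M}. Minimal: {J}⁺ = {J}; {G}⁺ = {G} — none reach the full schema.
Any other superkey contains one of these as a subset, so there are no further candidate keys.

{M}, {G, J}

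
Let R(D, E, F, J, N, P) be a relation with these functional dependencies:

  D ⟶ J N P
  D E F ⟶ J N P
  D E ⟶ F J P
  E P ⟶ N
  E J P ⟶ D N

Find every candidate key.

Attribute E never appears on the right-hand side of any dependency, so E must belong to every candidate key.
{E}⁺ = {E}, which is not all of the schema, so we must add further attributes.
{D, E}⁺: D→JNP adds J, N, P; DE→FJP adds F → {D, E, F, J, N, P}. Minimal: {E}⁺ = {E}; {D}⁺ = {D, J, N, P} — none reach the full schema.
{E, J, P}⁺: EP→N adds N; EJP→DN adds D; DE→FJP adds F → {D, E, F, J, N, P}. Minimal: {J, P}⁺ = {J, P}; {E, P}⁺ = {E, N, P}; {E, J}⁺ = {E, J} — none reach the full schema.
Any other superkey contains one of these as a subset, so there are no further candidate keys.

{D, E}; {E, J, P}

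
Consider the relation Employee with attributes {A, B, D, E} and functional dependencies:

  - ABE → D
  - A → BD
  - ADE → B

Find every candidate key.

(A, E)

Attributes A, E never appear on any right-hand side, so every candidate key must contain {A, E}.
{A, E}⁺ = {A, B, D, E}, which is all of the schema, so {A, E} is the only candidate key.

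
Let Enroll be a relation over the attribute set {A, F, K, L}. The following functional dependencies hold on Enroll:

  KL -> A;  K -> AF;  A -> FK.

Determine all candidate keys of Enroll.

AL, KL

Attribute L never appears on the right-hand side of any dependency, so L must belong to every candidate key.
{L}⁺ = {L}, which is not all of the schema, so we must add further attributes.
{A, L}⁺: A→FK adds F, K → {A, F, K, L}. Minimal: {L}⁺ = {L}; {A}⁺ = {A, F, K} — none reach the full schema.
{K, L}⁺: KL→A adds A; K→AF adds F → {A, F, K, L}. Minimal: {L}⁺ = {L}; {K}⁺ = {A, F, K} — none reach the full schema.
Any other superkey contains one of these as a subset, so there are no further candidate keys.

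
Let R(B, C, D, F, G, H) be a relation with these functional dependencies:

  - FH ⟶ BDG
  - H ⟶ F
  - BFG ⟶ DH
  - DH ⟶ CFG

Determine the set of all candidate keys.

H; BFG

{H}⁺: H→F adds F; FH→BDG adds B, D, G; DH→CFG adds C → {B, C, D, F, G, H}.
{B, F, G}⁺: BFG→DH adds D, H; DH→CFG adds C → {B, C, D, F, G, H}. Minimal: {F, G}⁺ = {F, G}; {B, G}⁺ = {B, G}; {B, F}⁺ = {B, F} — none reach the full schema.
Any other superkey contains one of these as a subset, so there are no further candidate keys.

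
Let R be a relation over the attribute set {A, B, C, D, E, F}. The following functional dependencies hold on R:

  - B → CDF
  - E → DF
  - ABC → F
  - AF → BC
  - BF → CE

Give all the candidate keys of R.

Attribute A never appears on the right-hand side of any dependency, so A must belong to every candidate key.
{A}⁺ = {A}, which is not all of the schema, so we must add further attributes.
{A, B}⁺: B→CDF adds C, D, F; BF→CE adds E → {A, B, C, D, E, F}. Minimal: {B}⁺ = {B, C, D, E, F}; {A}⁺ = {A} — none reach the full schema.
{A, E}⁺: E→DF adds D, F; AF→BC adds B, C → {A, B, C, D, E, F}. Minimal: {E}⁺ = {D, E, F}; {A}⁺ = {A} — none reach the full schema.
{A, F}⁺: AF→BC adds B, C; BF→CE adds E; B→CDF adds D → {A, B, C, D, E, F}. Minimal: {F}⁺ = {F}; {A}⁺ = {A} — none reach the full schema.
Any other superkey contains one of these as a subset, so there are no further candidate keys.

AB, AE, AF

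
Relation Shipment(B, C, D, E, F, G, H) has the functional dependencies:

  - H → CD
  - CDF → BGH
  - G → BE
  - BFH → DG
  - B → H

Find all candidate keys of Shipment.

{B, F}; {F, G}; {F, H}; {C, D, F}

Attribute F never appears on the right-hand side of any dependency, so F must belong to every candidate key.
{F}⁺ = {F}, which is not all of the schema, so we must add further attributes.
{B, F}⁺: B→H adds H; H→CD adds C, D; CDF→BGH adds G; G→BE adds E → {B, C, D, E, F, G, H}. Minimal: {F}⁺ = {F}; {B}⁺ = {B, C, D, H} — none reach the full schema.
{F, G}⁺: G→BE adds B, E; B→H adds H; H→CD adds C, D → {B, C, D, E, F, G, H}. Minimal: {G}⁺ = {B, C, D, E, G, H}; {F}⁺ = {F} — none reach the full schema.
{F, H}⁺: H→CD adds C, D; CDF→BGH adds B, G; G→BE adds E → {B, C, D, E, F, G, H}. Minimal: {H}⁺ = {C, D, H}; {F}⁺ = {F} — none reach the full schema.
{C, D, F}⁺: CDF→BGH adds B, G, H; G→BE adds E → {B, C, D, E, F, G, H}. Minimal: {D, F}⁺ = {D, F}; {C, F}⁺ = {C, F}; {C, D}⁺ = {C, D} — none reach the full schema.
Any other superkey contains one of these as a subset, so there are no further candidate keys.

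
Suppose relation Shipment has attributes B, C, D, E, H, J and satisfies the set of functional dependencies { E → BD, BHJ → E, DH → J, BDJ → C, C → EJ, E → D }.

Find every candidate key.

Attribute H never appears on the right-hand side of any dependency, so H must belong to every candidate key.
{H}⁺ = {H}, which is not all of the schema, so we must add further attributes.
{C, H}⁺: C→EJ adds E, J; E→D adds D; E→BD adds B → {B, C, D, E, H, J}. Minimal: {H}⁺ = {H}; {C}⁺ = {B, C, D, E, J} — none reach the full schema.
{E, H}⁺: E→BD adds B, D; DH→J adds J; BDJ→C adds C → {B, C, D, E, H, J}. Minimal: {H}⁺ = {H}; {E}⁺ = {B, D, E} — none reach the full schema.
{B, D, H}⁺: DH→J adds J; BDJ→C adds C; C→EJ adds E → {B, C, D, E, H, J}. Minimal: {D, H}⁺ = {D, H, J}; {B, H}⁺ = {B, H}; {B, D}⁺ = {B, D} — none reach the full schema.
{B, H, J}⁺: BHJ→E adds E; E→D adds D; BDJ→C adds C → {B, C, D, E, H, J}. Minimal: {H, J}⁺ = {H, J}; {B, J}⁺ = {B, J}; {B, H}⁺ = {B, H} — none reach the full schema.
Any other superkey contains one of these as a subset, so there are no further candidate keys.

{C, H}, {E, H}, {B, D, H}, {B, H, J}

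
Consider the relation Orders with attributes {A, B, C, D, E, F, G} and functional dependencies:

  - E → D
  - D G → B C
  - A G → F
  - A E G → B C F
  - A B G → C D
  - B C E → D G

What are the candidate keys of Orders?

{A, E, G}; {A, B, C, E}

{A, E, G}⁺: E→D adds D; DG→BC adds B, C; AG→F adds F → {A, B, C, D, E, F, G}.
{A, B, C, E}⁺: E→D adds D; BCE→DG adds G; AG→F adds F → {A, B, C, D, E, F, G}.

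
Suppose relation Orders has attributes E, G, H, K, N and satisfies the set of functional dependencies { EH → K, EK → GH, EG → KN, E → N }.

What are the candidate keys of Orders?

(E, G), (E, H), (E, K)

Attribute E never appears on the right-hand side of any dependency, so E must belong to every candidate key.
{E}⁺ = {E, N}, which is not all of the schema, so we must add further attributes.
{E, G}⁺: EG→KN adds K, N; EK→GH adds H → {E, G, H, K, N}. Minimal: {G}⁺ = {G}; {E}⁺ = {E, N} — none reach the full schema.
{E, H}⁺: EH→K adds K; EK→GH adds G; EG→KN adds N → {E, G, H, K, N}. Minimal: {H}⁺ = {H}; {E}⁺ = {E, N} — none reach the full schema.
{E, K}⁺: EK→GH adds G, H; EG→KN adds N → {E, G, H, K, N}. Minimal: {K}⁺ = {K}; {E}⁺ = {E, N} — none reach the full schema.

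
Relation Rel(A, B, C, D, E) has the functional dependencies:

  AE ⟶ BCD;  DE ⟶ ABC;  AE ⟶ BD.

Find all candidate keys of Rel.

AE, DE

Attribute E never appears on the right-hand side of any dependency, so E must belong to every candidate key.
{E}⁺ = {E}, which is not all of the schema, so we must add further attributes.
{A, E}⁺: AE→BCD adds B, C, D → {A, B, C, D, E}.
{D, E}⁺: DE→ABC adds A, B, C → {A, B, C, D, E}.
Any other superkey contains one of these as a subset, so there are no further candidate keys.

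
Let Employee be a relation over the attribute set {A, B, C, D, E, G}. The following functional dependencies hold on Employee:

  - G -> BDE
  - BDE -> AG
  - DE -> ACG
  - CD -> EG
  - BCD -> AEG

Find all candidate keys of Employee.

G; CD; DE

{G}⁺: G→BDE adds B, D, E; BDE→AG adds A; DE→ACG adds C → {A, B, C, D, E, G}.
{C, D}⁺: CD→EG adds E, G; G→BDE adds B; BDE→AG adds A → {A, B, C, D, E, G}. Minimal: {D}⁺ = {D}; {C}⁺ = {C} — none reach the full schema.
{D, E}⁺: DE→ACG adds A, C, G; G→BDE adds B → {A, B, C, D, E, G}. Minimal: {E}⁺ = {E}; {D}⁺ = {D} — none reach the full schema.
Any other superkey contains one of these as a subset, so there are no further candidate keys.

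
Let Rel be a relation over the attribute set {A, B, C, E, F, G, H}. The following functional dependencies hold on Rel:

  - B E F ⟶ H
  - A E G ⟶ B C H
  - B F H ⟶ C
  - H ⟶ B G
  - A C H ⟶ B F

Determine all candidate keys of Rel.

Attributes A, E never appear on any right-hand side, so every candidate key must contain {A, E}.
{A, E}⁺ = {A, E}, which is not all of the schema, so we must add further attributes.
{A, E, G}⁺: AEG→BCH adds B, C, H; ACH→BF adds F → {A, B, C, E, F, G, H}. Minimal: {E, G}⁺ = {E, G}; {A, G}⁺ = {A, G}; {A, E}⁺ = {A, E} — none reach the full schema.
{A, E, H}⁺: H→BG adds B, G; AEG→BCH adds C; ACH→BF adds F → {A, B, C, E, F, G, H}. Minimal: {E, H}⁺ = {B, E, G, H}; {A, H}⁺ = {A, B, G, H}; {A, E}⁺ = {A, E} — none reach the full schema.
{A, B, E, F}⁺: BEF→H adds H; BFH→C adds C; H→BG adds G → {A, B, C, E, F, G, H}. Minimal: {B, E, F}⁺ = {B, C, E, F, G, H}; {A, E, F}⁺ = {A, E, F}; {A, B, F}⁺ = {A, B, F}; … — none reach the full schema.

(A, E, G), (A, E, H), (A, B, E, F)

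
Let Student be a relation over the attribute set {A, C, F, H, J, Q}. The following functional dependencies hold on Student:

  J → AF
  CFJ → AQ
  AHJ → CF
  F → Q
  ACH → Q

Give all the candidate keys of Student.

{H, J}

Attributes H, J never appear on any right-hand side, so every candidate key must contain {H, J}.
{H, J}⁺ = {A, C, F, H, J, Q}, which is all of the schema, so {H, J} is the only candidate key.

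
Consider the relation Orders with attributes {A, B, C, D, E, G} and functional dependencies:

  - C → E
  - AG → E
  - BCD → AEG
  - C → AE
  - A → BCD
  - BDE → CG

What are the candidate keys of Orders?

{A}⁺: A→BCD adds B, C, D; C→E adds E; BCD→AEG adds G → {A, B, C, D, E, G}.
{C}⁺: C→E adds E; C→AE adds A; A→BCD adds B, D; BDE→CG adds G → {A, B, C, D, E, G}.
{B, D, E}⁺: BDE→CG adds C, G; BCD→AEG adds A → {A, B, C, D, E, G}. Minimal: {D, E}⁺ = {D, E}; {B, E}⁺ = {B, E}; {B, D}⁺ = {B, D} — none reach the full schema.
Any other superkey contains one of these as a subset, so there are no further candidate keys.

A; C; BDE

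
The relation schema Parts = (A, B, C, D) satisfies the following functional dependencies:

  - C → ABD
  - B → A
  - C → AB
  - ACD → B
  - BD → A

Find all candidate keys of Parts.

{C}

Attribute C never appears on the right-hand side of any dependency, so C must belong to every candidate key.
{C}⁺ = {A, B, C, D}, which is all of the schema, so {C} is the only candidate key.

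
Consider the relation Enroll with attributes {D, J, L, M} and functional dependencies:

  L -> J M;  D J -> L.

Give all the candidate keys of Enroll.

{D, J}; {D, L}

Attribute D never appears on the right-hand side of any dependency, so D must belong to every candidate key.
{D}⁺ = {D}, which is not all of the schema, so we must add further attributes.
{D, J}⁺: DJ→L adds L; L→JM adds M → {D, J, L, M}. Minimal: {J}⁺ = {J}; {D}⁺ = {D} — none reach the full schema.
{D, L}⁺: L→JM adds J, M → {D, J, L, M}. Minimal: {L}⁺ = {J, L, M}; {D}⁺ = {D} — none reach the full schema.
Any other superkey contains one of these as a subset, so there are no further candidate keys.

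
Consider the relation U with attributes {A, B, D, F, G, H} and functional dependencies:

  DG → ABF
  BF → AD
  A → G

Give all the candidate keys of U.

{A, D, H}, {B, F, H}, {D, G, H}

Attribute H never appears on the right-hand side of any dependency, so H must belong to every candidate key.
{H}⁺ = {H}, which is not all of the schema, so we must add further attributes.
{A, D, H}⁺: A→G adds G; DG→ABF adds B, F → {A, B, D, F, G, H}.
{B, F, H}⁺: BF→AD adds A, D; A→G adds G → {A, B, D, F, G, H}.
{D, G, H}⁺: DG→ABF adds A, B, F → {A, B, D, F, G, H}.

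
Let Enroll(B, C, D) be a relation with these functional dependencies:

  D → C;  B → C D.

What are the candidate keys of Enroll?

(B)

Attribute B never appears on the right-hand side of any dependency, so B must belong to every candidate key.
{B}⁺ = {B, C, D}, which is all of the schema, so {B} is the only candidate key.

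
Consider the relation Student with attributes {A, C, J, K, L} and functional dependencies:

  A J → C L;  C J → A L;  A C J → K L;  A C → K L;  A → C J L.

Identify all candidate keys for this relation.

A, CJ

{A}⁺: A→CJL adds C, J, L; ACJ→KL adds K → {A, C, J, K, L}.
{C, J}⁺: CJ→AL adds A, L; ACJ→KL adds K → {A, C, J, K, L}.
Any other superkey contains one of these as a subset, so there are no further candidate keys.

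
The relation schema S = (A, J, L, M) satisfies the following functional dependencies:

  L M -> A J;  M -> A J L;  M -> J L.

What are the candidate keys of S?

{M}

{M}⁺: M→AJL adds A, J, L → {A, J, L, M}.
No other minimal superkey exists.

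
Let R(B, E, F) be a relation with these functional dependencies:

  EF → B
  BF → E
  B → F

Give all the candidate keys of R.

B, EF

{B}⁺: B→F adds F; BF→E adds E → {B, E, F}.
{E, F}⁺: EF→B adds B → {B, E, F}. Minimal: {F}⁺ = {F}; {E}⁺ = {E} — none reach the full schema.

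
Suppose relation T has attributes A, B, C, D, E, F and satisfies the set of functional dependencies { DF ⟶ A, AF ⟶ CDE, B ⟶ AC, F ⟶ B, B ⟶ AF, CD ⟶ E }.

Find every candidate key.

B, F

{B}⁺: B→AC adds A, C; B→AF adds F; AF→CDE adds D, E → {A, B, C, D, E, F}.
{F}⁺: F→B adds B; B→AF adds A; AF→CDE adds C, D, E → {A, B, C, D, E, F}.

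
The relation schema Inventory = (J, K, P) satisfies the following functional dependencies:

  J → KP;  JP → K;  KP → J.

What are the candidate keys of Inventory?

{J}, {K, P}

{J}⁺: J→KP adds K, P → {J, K, P}.
{K, P}⁺: KP→J adds J → {J, K, P}. Minimal: {P}⁺ = {P}; {K}⁺ = {K} — none reach the full schema.
Any other superkey contains one of these as a subset, so there are no further candidate keys.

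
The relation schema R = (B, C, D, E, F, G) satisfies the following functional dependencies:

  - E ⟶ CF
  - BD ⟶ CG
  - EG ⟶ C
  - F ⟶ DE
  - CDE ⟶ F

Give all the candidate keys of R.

(B, E); (B, F)

Attribute B never appears on the right-hand side of any dependency, so B must belong to every candidate key.
{B}⁺ = {B}, which is not all of the schema, so we must add further attributes.
{B, E}⁺: E→CF adds C, F; F→DE adds D; BD→CG adds G → {B, C, D, E, F, G}. Minimal: {E}⁺ = {C, D, E, F}; {B}⁺ = {B} — none reach the full schema.
{B, F}⁺: F→DE adds D, E; E→CF adds C; BD→CG adds G → {B, C, D, E, F, G}. Minimal: {F}⁺ = {C, D, E, F}; {B}⁺ = {B} — none reach the full schema.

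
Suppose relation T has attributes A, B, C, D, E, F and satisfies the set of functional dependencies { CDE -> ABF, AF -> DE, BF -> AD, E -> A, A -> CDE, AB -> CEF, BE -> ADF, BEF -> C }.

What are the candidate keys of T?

{A}⁺: A→CDE adds C, D, E; CDE→ABF adds B, F → {A, B, C, D, E, F}.
{E}⁺: E→A adds A; A→CDE adds C, D; CDE→ABF adds B, F → {A, B, C, D, E, F}.
{B, F}⁺: BF→AD adds A, D; A→CDE adds C, E → {A, B, C, D, E, F}.
Any other superkey contains one of these as a subset, so there are no further candidate keys.

(A), (E), (B, F)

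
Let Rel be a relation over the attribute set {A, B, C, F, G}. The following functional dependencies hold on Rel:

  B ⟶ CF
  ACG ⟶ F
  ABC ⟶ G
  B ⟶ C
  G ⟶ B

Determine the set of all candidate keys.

Attribute A never appears on the right-hand side of any dependency, so A must belong to every candidate key.
{A}⁺ = {A}, which is not all of the schema, so we must add further attributes.
{A, B}⁺: B→CF adds C, F; ABC→G adds G → {A, B, C, F, G}. Minimal: {B}⁺ = {B, C, F}; {A}⁺ = {A} — none reach the full schema.
{A, G}⁺: G→B adds B; B→CF adds C, F → {A, B, C, F, G}. Minimal: {G}⁺ = {B, C, F, G}; {A}⁺ = {A} — none reach the full schema.
Any other superkey contains one of these as a subset, so there are no further candidate keys.

{A, B}; {A, G}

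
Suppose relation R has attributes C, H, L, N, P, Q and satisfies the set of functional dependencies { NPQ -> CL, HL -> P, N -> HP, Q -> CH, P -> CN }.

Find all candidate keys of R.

{L, Q}, {N, Q}, {P, Q}

Attribute Q never appears on the right-hand side of any dependency, so Q must belong to every candidate key.
{Q}⁺ = {C, H, Q}, which is not all of the schema, so we must add further attributes.
{L, Q}⁺: Q→CH adds C, H; HL→P adds P; P→CN adds N → {C, H, L, N, P, Q}. Minimal: {Q}⁺ = {C, H, Q}; {L}⁺ = {L} — none reach the full schema.
{N, Q}⁺: N→HP adds H, P; Q→CH adds C; NPQ→CL adds L → {C, H, L, N, P, Q}. Minimal: {Q}⁺ = {C, H, Q}; {N}⁺ = {C, H, N, P} — none reach the full schema.
{P, Q}⁺: Q→CH adds C, H; P→CN adds N; NPQ→CL adds L → {C, H, L, N, P, Q}. Minimal: {Q}⁺ = {C, H, Q}; {P}⁺ = {C, H, N, P} — none reach the full schema.
Any other superkey contains one of these as a subset, so there are no further candidate keys.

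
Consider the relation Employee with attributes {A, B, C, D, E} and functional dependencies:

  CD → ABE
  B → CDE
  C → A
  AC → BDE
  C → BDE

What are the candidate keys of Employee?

(B), (C)

{B}⁺: B→CDE adds C, D, E; C→A adds A → {A, B, C, D, E}.
{C}⁺: C→A adds A; AC→BDE adds B, D, E → {A, B, C, D, E}.
Any other superkey contains one of these as a subset, so there are no further candidate keys.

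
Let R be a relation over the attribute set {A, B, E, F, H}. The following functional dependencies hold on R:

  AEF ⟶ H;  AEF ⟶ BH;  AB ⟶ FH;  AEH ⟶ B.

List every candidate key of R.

ABE, AEF, AEH

Attributes A, E never appear on any right-hand side, so every candidate key must contain {A, E}.
{A, E}⁺ = {A, E}, which is not all of the schema, so we must add further attributes.
{A, B, E}⁺: AB→FH adds F, H → {A, B, E, F, H}.
{A, E, F}⁺: AEF→H adds H; AEF→BH adds B → {A, B, E, F, H}.
{A, E, H}⁺: AEH→B adds B; AB→FH adds F → {A, B, E, F, H}.
Any other superkey contains one of these as a subset, so there are no further candidate keys.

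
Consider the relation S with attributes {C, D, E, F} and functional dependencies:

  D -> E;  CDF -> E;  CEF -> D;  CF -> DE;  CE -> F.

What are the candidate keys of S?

(C, D); (C, E); (C, F)

Attribute C never appears on the right-hand side of any dependency, so C must belong to every candidate key.
{C}⁺ = {C}, which is not all of the schema, so we must add further attributes.
{C, D}⁺: D→E adds E; CE→F adds F → {C, D, E, F}.
{C, E}⁺: CE→F adds F; CEF→D adds D → {C, D, E, F}.
{C, F}⁺: CF→DE adds D, E → {C, D, E, F}.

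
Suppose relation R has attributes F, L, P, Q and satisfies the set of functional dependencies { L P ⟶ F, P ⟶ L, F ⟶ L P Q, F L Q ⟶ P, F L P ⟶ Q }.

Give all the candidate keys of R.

{F}, {P}

{F}⁺: F→LPQ adds L, P, Q → {F, L, P, Q}.
{P}⁺: P→L adds L; LP→F adds F; F→LPQ adds Q → {F, L, P, Q}.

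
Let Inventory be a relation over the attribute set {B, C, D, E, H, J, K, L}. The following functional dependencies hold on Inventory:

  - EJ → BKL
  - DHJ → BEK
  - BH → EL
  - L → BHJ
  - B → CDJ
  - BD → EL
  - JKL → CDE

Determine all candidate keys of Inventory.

{B}⁺: B→CDJ adds C, D, J; BD→EL adds E, L; EJ→BKL adds K; L→BHJ adds H → {B, C, D, E, H, J, K, L}.
{L}⁺: L→BHJ adds B, H, J; B→CDJ adds C, D; BD→EL adds E; EJ→BKL adds K → {B, C, D, E, H, J, K, L}.
{E, J}⁺: EJ→BKL adds B, K, L; L→BHJ adds H; B→CDJ adds C, D → {B, C, D, E, H, J, K, L}. Minimal: {J}⁺ = {J}; {E}⁺ = {E} — none reach the full schema.
{D, H, J}⁺: DHJ→BEK adds B, E, K; BH→EL adds L; B→CDJ adds C → {B, C, D, E, H, J, K, L}. Minimal: {H, J}⁺ = {H, J}; {D, J}⁺ = {D, J}; {D, H}⁺ = {D, H} — none reach the full schema.

{B}, {L}, {E, J}, {D, H, J}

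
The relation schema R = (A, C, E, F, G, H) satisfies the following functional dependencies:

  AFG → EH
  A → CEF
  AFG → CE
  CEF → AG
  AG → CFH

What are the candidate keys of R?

A, CEF

{A}⁺: A→CEF adds C, E, F; CEF→AG adds G; AG→CFH adds H → {A, C, E, F, G, H}.
{C, E, F}⁺: CEF→AG adds A, G; AG→CFH adds H → {A, C, E, F, G, H}. Minimal: {E, F}⁺ = {E, F}; {C, F}⁺ = {C, F}; {C, E}⁺ = {C, E} — none reach the full schema.
Any other superkey contains one of these as a subset, so there are no further candidate keys.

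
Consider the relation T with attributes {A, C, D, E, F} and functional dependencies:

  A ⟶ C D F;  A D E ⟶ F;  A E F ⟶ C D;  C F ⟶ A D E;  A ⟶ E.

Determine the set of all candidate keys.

{A}; {C, F}

{A}⁺: A→CDF adds C, D, F; CF→ADE adds E → {A, C, D, E, F}.
{C, F}⁺: CF→ADE adds A, D, E → {A, C, D, E, F}. Minimal: {F}⁺ = {F}; {C}⁺ = {C} — none reach the full schema.
Any other superkey contains one of these as a subset, so there are no further candidate keys.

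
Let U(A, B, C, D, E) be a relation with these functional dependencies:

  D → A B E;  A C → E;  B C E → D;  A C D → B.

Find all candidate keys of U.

Attribute C never appears on the right-hand side of any dependency, so C must belong to every candidate key.
{C}⁺ = {C}, which is not all of the schema, so we must add further attributes.
{C, D}⁺: D→ABE adds A, B, E → {A, B, C, D, E}. Minimal: {D}⁺ = {A, B, D, E}; {C}⁺ = {C} — none reach the full schema.
{A, B, C}⁺: AC→E adds E; BCE→D adds D → {A, B, C, D, E}. Minimal: {B, C}⁺ = {B, C}; {A, C}⁺ = {A, C, E}; {A, B}⁺ = {A, B} — none reach the full schema.
{B, C, E}⁺: BCE→D adds D; D→ABE adds A → {A, B, C, D, E}. Minimal: {C, E}⁺ = {C, E}; {B, E}⁺ = {B, E}; {B, C}⁺ = {B, C} — none reach the full schema.
Any other superkey contains one of these as a subset, so there are no further candidate keys.

(C, D), (A, B, C), (B, C, E)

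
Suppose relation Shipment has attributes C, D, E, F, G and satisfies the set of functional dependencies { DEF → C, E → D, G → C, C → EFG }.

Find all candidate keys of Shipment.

C, G, EF

{C}⁺: C→EFG adds E, F, G; E→D adds D → {C, D, E, F, G}.
{G}⁺: G→C adds C; C→EFG adds E, F; E→D adds D → {C, D, E, F, G}.
{E, F}⁺: E→D adds D; DEF→C adds C; C→EFG adds G → {C, D, E, F, G}.
Any other superkey contains one of these as a subset, so there are no further candidate keys.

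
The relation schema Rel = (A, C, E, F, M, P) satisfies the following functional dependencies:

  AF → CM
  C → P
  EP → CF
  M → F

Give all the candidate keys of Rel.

{A, C, E}; {A, E, F}; {A, E, M}; {A, E, P}

Attributes A, E never appear on any right-hand side, so every candidate key must contain {A, E}.
{A, E}⁺ = {A, E}, which is not all of the schema, so we must add further attributes.
{A, C, E}⁺: C→P adds P; EP→CF adds F; AF→CM adds M → {A, C, E, F, M, P}.
{A, E, F}⁺: AF→CM adds C, M; C→P adds P → {A, C, E, F, M, P}.
{A, E, M}⁺: M→F adds F; AF→CM adds C; C→P adds P → {A, C, E, F, M, P}.
{A, E, P}⁺: EP→CF adds C, F; AF→CM adds M → {A, C, E, F, M, P}.
Any other superkey contains one of these as a subset, so there are no further candidate keys.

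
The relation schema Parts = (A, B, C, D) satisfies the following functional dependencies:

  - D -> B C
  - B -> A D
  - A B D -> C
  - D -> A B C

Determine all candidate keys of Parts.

{B}⁺: B→AD adds A, D; ABD→C adds C → {A, B, C, D}.
{D}⁺: D→BC adds B, C; B→AD adds A → {A, B, C, D}.

{B}, {D}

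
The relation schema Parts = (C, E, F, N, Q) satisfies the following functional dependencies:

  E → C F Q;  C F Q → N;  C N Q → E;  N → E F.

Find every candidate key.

{E}⁺: E→CFQ adds C, F, Q; CFQ→N adds N → {C, E, F, N, Q}.
{N}⁺: N→EF adds E, F; E→CFQ adds C, Q → {C, E, F, N, Q}.
{C, F, Q}⁺: CFQ→N adds N; CNQ→E adds E → {C, E, F, N, Q}. Minimal: {F, Q}⁺ = {F, Q}; {C, Q}⁺ = {C, Q}; {C, F}⁺ = {C, F} — none reach the full schema.

{E}, {N}, {C, F, Q}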